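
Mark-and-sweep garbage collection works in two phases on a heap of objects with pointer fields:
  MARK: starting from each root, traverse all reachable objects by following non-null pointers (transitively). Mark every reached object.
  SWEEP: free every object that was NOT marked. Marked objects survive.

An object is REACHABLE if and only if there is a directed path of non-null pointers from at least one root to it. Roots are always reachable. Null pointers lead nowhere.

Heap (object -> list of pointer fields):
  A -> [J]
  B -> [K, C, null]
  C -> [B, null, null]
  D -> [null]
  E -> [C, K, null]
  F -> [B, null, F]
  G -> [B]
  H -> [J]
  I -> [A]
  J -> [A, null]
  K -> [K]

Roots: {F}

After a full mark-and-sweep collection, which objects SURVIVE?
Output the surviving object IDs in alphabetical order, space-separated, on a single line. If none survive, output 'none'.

Roots: F
Mark F: refs=B null F, marked=F
Mark B: refs=K C null, marked=B F
Mark K: refs=K, marked=B F K
Mark C: refs=B null null, marked=B C F K
Unmarked (collected): A D E G H I J

Answer: B C F K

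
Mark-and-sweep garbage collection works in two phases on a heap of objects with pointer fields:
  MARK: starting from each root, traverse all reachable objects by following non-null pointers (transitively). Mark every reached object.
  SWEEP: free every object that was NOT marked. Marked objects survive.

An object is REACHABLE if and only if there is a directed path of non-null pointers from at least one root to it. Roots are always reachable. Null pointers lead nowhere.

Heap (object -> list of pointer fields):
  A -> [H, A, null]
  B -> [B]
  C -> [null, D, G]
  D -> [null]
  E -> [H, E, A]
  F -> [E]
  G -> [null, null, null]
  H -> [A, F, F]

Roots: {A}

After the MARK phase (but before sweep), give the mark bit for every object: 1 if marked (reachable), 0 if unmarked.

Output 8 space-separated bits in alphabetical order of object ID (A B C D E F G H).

Answer: 1 0 0 0 1 1 0 1

Derivation:
Roots: A
Mark A: refs=H A null, marked=A
Mark H: refs=A F F, marked=A H
Mark F: refs=E, marked=A F H
Mark E: refs=H E A, marked=A E F H
Unmarked (collected): B C D G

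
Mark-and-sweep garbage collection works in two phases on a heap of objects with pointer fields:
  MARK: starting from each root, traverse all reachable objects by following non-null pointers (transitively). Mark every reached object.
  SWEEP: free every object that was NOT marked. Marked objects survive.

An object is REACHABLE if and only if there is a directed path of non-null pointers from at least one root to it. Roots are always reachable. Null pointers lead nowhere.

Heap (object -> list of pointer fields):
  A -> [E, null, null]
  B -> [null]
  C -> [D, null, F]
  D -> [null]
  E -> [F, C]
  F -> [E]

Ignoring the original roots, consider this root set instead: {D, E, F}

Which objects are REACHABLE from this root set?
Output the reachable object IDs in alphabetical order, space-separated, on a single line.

Answer: C D E F

Derivation:
Roots: D E F
Mark D: refs=null, marked=D
Mark E: refs=F C, marked=D E
Mark F: refs=E, marked=D E F
Mark C: refs=D null F, marked=C D E F
Unmarked (collected): A B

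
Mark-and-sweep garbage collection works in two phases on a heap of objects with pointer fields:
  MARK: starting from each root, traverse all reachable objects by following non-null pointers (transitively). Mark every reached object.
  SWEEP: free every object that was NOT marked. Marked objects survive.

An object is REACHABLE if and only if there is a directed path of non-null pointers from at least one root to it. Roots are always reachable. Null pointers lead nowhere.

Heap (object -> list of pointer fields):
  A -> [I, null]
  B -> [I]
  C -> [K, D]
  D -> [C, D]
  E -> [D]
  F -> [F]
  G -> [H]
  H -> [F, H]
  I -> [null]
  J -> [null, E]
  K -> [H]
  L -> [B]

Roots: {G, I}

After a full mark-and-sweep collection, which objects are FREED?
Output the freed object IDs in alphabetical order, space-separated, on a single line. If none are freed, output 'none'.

Roots: G I
Mark G: refs=H, marked=G
Mark I: refs=null, marked=G I
Mark H: refs=F H, marked=G H I
Mark F: refs=F, marked=F G H I
Unmarked (collected): A B C D E J K L

Answer: A B C D E J K L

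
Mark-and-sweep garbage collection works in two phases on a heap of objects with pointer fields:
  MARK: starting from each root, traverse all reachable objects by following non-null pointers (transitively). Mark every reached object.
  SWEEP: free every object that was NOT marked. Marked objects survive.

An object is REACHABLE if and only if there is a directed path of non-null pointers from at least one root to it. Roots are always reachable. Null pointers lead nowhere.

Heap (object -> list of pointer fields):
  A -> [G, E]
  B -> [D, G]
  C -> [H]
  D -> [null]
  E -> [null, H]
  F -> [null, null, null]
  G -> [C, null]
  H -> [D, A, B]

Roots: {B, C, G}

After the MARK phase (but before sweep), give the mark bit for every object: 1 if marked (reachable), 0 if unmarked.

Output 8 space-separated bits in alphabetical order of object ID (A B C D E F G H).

Answer: 1 1 1 1 1 0 1 1

Derivation:
Roots: B C G
Mark B: refs=D G, marked=B
Mark C: refs=H, marked=B C
Mark G: refs=C null, marked=B C G
Mark D: refs=null, marked=B C D G
Mark H: refs=D A B, marked=B C D G H
Mark A: refs=G E, marked=A B C D G H
Mark E: refs=null H, marked=A B C D E G H
Unmarked (collected): F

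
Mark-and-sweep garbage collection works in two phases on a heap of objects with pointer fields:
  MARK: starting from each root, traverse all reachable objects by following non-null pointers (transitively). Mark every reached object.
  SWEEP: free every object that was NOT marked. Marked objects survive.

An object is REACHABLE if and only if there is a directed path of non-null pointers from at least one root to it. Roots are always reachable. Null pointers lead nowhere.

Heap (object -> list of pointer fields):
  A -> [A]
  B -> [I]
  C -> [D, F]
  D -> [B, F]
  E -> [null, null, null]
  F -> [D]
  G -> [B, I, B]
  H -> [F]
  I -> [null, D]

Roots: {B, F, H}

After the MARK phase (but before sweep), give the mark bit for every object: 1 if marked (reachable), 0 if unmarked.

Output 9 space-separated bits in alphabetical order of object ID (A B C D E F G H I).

Roots: B F H
Mark B: refs=I, marked=B
Mark F: refs=D, marked=B F
Mark H: refs=F, marked=B F H
Mark I: refs=null D, marked=B F H I
Mark D: refs=B F, marked=B D F H I
Unmarked (collected): A C E G

Answer: 0 1 0 1 0 1 0 1 1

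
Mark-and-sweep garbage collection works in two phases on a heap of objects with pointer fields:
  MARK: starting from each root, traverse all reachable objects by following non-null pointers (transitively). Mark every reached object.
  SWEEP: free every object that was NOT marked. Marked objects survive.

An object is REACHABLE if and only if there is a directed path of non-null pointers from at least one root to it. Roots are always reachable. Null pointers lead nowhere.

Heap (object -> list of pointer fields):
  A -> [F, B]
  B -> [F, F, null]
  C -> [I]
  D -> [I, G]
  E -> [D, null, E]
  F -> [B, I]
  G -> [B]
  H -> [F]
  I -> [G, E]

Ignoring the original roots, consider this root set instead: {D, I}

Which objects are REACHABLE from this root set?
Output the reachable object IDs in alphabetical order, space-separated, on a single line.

Answer: B D E F G I

Derivation:
Roots: D I
Mark D: refs=I G, marked=D
Mark I: refs=G E, marked=D I
Mark G: refs=B, marked=D G I
Mark E: refs=D null E, marked=D E G I
Mark B: refs=F F null, marked=B D E G I
Mark F: refs=B I, marked=B D E F G I
Unmarked (collected): A C H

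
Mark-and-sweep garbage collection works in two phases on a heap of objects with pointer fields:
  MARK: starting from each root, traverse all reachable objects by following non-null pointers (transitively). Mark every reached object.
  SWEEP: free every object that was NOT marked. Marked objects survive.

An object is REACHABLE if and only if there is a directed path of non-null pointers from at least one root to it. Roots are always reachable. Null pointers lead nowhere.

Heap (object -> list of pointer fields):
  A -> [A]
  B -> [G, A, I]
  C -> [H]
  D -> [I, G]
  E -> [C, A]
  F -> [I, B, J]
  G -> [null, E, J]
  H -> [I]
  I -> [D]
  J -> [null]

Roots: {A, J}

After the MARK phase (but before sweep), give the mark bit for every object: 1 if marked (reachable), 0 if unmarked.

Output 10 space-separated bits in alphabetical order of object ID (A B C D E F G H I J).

Answer: 1 0 0 0 0 0 0 0 0 1

Derivation:
Roots: A J
Mark A: refs=A, marked=A
Mark J: refs=null, marked=A J
Unmarked (collected): B C D E F G H I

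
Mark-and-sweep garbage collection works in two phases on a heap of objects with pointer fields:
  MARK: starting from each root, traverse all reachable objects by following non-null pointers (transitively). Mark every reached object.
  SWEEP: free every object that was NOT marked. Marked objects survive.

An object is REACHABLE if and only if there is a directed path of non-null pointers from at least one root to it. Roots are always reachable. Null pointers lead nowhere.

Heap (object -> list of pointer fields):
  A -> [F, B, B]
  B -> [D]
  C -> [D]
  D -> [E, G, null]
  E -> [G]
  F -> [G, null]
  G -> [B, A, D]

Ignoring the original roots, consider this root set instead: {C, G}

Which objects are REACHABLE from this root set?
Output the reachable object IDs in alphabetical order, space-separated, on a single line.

Answer: A B C D E F G

Derivation:
Roots: C G
Mark C: refs=D, marked=C
Mark G: refs=B A D, marked=C G
Mark D: refs=E G null, marked=C D G
Mark B: refs=D, marked=B C D G
Mark A: refs=F B B, marked=A B C D G
Mark E: refs=G, marked=A B C D E G
Mark F: refs=G null, marked=A B C D E F G
Unmarked (collected): (none)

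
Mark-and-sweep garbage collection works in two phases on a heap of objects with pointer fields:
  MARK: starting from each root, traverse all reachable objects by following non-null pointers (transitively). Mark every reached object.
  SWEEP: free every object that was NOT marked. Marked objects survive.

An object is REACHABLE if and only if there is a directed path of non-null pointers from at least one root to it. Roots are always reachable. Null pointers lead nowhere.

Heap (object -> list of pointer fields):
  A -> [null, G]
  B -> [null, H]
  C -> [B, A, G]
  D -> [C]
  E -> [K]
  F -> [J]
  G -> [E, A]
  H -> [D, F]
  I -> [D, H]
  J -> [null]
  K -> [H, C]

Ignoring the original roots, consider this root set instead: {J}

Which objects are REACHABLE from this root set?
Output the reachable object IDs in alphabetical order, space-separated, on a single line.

Roots: J
Mark J: refs=null, marked=J
Unmarked (collected): A B C D E F G H I K

Answer: J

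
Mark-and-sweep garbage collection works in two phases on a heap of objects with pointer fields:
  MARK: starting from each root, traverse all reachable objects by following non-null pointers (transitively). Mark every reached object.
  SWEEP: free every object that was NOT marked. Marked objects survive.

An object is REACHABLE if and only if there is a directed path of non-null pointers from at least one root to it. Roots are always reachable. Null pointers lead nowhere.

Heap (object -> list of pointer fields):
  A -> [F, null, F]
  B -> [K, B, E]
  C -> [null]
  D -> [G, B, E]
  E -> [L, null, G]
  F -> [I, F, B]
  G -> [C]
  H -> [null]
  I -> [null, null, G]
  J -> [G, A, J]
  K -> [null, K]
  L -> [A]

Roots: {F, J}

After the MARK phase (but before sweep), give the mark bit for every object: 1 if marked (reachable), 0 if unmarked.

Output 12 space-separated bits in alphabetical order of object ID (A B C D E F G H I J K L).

Roots: F J
Mark F: refs=I F B, marked=F
Mark J: refs=G A J, marked=F J
Mark I: refs=null null G, marked=F I J
Mark B: refs=K B E, marked=B F I J
Mark G: refs=C, marked=B F G I J
Mark A: refs=F null F, marked=A B F G I J
Mark K: refs=null K, marked=A B F G I J K
Mark E: refs=L null G, marked=A B E F G I J K
Mark C: refs=null, marked=A B C E F G I J K
Mark L: refs=A, marked=A B C E F G I J K L
Unmarked (collected): D H

Answer: 1 1 1 0 1 1 1 0 1 1 1 1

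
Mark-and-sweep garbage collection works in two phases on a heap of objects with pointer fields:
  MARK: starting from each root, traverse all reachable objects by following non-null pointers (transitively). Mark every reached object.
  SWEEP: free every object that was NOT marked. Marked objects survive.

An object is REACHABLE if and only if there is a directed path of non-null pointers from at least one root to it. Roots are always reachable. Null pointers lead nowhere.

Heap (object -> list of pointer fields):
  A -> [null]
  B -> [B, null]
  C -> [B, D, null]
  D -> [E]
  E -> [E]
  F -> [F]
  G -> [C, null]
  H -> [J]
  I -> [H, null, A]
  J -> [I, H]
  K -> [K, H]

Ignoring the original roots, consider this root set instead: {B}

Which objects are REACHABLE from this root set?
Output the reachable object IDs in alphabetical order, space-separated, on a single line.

Answer: B

Derivation:
Roots: B
Mark B: refs=B null, marked=B
Unmarked (collected): A C D E F G H I J K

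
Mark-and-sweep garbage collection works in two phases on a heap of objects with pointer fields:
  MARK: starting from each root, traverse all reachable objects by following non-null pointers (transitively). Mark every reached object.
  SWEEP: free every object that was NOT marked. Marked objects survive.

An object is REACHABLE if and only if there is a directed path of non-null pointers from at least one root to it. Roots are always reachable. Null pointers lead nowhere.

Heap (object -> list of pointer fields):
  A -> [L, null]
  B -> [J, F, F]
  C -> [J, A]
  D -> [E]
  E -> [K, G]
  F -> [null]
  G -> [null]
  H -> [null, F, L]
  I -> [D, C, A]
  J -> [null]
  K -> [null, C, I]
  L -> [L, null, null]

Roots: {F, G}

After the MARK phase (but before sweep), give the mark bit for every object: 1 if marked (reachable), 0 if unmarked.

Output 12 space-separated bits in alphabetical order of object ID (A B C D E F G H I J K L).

Roots: F G
Mark F: refs=null, marked=F
Mark G: refs=null, marked=F G
Unmarked (collected): A B C D E H I J K L

Answer: 0 0 0 0 0 1 1 0 0 0 0 0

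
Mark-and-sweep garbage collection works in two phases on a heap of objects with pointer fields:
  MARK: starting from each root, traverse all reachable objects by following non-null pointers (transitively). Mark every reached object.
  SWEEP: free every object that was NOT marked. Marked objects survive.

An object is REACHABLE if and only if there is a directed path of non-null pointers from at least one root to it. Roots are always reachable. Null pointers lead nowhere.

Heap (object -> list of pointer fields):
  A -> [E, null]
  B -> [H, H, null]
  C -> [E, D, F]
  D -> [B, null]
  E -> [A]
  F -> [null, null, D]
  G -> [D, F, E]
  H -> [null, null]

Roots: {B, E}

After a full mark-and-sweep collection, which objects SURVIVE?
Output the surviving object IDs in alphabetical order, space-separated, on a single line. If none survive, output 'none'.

Answer: A B E H

Derivation:
Roots: B E
Mark B: refs=H H null, marked=B
Mark E: refs=A, marked=B E
Mark H: refs=null null, marked=B E H
Mark A: refs=E null, marked=A B E H
Unmarked (collected): C D F G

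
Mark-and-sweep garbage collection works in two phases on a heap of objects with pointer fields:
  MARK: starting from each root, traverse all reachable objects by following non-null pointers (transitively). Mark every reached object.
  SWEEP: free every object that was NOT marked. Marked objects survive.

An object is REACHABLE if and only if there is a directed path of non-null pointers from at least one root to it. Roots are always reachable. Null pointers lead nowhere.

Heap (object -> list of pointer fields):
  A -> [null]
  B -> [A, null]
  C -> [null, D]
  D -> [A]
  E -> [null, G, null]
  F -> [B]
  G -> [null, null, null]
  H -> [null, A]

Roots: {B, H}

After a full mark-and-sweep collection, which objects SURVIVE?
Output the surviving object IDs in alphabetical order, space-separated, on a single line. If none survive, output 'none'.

Answer: A B H

Derivation:
Roots: B H
Mark B: refs=A null, marked=B
Mark H: refs=null A, marked=B H
Mark A: refs=null, marked=A B H
Unmarked (collected): C D E F G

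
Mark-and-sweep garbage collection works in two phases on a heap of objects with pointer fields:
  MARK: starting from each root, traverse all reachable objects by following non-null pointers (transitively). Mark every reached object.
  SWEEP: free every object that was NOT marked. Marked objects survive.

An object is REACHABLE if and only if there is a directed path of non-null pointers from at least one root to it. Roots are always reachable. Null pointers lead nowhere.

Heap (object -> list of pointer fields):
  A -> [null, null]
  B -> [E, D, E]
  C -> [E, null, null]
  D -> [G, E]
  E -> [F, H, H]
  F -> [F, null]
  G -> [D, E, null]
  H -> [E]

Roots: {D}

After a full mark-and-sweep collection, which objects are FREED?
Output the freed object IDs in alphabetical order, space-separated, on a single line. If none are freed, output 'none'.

Roots: D
Mark D: refs=G E, marked=D
Mark G: refs=D E null, marked=D G
Mark E: refs=F H H, marked=D E G
Mark F: refs=F null, marked=D E F G
Mark H: refs=E, marked=D E F G H
Unmarked (collected): A B C

Answer: A B C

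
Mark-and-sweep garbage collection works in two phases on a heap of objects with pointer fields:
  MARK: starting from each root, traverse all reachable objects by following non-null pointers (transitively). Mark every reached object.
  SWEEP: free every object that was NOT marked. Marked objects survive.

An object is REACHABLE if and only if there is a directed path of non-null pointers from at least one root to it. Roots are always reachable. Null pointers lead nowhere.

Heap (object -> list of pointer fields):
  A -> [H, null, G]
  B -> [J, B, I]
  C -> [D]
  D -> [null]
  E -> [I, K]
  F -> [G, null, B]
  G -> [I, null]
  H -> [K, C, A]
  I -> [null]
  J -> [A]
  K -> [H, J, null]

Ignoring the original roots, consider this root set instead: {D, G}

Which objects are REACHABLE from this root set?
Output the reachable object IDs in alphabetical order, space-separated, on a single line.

Roots: D G
Mark D: refs=null, marked=D
Mark G: refs=I null, marked=D G
Mark I: refs=null, marked=D G I
Unmarked (collected): A B C E F H J K

Answer: D G I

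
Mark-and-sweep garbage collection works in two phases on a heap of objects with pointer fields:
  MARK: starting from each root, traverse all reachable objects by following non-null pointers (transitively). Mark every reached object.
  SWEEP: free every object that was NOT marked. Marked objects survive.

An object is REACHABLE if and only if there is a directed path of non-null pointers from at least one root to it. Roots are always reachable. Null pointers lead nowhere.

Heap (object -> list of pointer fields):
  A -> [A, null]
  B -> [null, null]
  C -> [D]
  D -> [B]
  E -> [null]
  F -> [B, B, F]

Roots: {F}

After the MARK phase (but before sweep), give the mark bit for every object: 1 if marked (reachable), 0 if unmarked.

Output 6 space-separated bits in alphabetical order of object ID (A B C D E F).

Roots: F
Mark F: refs=B B F, marked=F
Mark B: refs=null null, marked=B F
Unmarked (collected): A C D E

Answer: 0 1 0 0 0 1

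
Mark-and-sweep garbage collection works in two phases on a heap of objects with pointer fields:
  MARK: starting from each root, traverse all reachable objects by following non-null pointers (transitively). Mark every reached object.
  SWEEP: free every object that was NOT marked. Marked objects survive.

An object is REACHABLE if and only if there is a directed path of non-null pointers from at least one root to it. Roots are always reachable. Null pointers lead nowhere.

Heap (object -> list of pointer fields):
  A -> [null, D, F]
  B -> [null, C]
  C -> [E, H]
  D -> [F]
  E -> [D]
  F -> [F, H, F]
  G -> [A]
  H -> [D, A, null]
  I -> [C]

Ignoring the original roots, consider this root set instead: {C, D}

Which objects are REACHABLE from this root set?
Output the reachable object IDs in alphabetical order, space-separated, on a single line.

Roots: C D
Mark C: refs=E H, marked=C
Mark D: refs=F, marked=C D
Mark E: refs=D, marked=C D E
Mark H: refs=D A null, marked=C D E H
Mark F: refs=F H F, marked=C D E F H
Mark A: refs=null D F, marked=A C D E F H
Unmarked (collected): B G I

Answer: A C D E F H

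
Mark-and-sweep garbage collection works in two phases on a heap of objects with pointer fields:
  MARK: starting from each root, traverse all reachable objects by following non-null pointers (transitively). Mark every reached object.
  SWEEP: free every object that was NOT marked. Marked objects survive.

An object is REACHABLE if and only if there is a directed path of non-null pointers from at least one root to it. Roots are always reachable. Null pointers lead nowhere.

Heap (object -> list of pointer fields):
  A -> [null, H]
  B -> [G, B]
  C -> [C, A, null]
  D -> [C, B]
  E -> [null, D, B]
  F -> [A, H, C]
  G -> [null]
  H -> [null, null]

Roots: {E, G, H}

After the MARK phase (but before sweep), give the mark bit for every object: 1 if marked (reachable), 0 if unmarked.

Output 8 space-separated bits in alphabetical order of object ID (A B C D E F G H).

Roots: E G H
Mark E: refs=null D B, marked=E
Mark G: refs=null, marked=E G
Mark H: refs=null null, marked=E G H
Mark D: refs=C B, marked=D E G H
Mark B: refs=G B, marked=B D E G H
Mark C: refs=C A null, marked=B C D E G H
Mark A: refs=null H, marked=A B C D E G H
Unmarked (collected): F

Answer: 1 1 1 1 1 0 1 1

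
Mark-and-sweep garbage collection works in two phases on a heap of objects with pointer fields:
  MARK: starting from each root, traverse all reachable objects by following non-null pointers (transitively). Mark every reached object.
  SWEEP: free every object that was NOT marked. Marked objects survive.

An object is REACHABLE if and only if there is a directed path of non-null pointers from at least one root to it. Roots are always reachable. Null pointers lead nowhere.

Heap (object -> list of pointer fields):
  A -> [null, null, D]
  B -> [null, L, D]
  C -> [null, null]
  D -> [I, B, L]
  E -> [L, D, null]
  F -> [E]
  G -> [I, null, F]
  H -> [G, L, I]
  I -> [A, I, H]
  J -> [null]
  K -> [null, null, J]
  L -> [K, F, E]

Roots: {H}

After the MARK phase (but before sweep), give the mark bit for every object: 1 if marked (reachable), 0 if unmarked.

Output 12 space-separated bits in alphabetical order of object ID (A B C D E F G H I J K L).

Roots: H
Mark H: refs=G L I, marked=H
Mark G: refs=I null F, marked=G H
Mark L: refs=K F E, marked=G H L
Mark I: refs=A I H, marked=G H I L
Mark F: refs=E, marked=F G H I L
Mark K: refs=null null J, marked=F G H I K L
Mark E: refs=L D null, marked=E F G H I K L
Mark A: refs=null null D, marked=A E F G H I K L
Mark J: refs=null, marked=A E F G H I J K L
Mark D: refs=I B L, marked=A D E F G H I J K L
Mark B: refs=null L D, marked=A B D E F G H I J K L
Unmarked (collected): C

Answer: 1 1 0 1 1 1 1 1 1 1 1 1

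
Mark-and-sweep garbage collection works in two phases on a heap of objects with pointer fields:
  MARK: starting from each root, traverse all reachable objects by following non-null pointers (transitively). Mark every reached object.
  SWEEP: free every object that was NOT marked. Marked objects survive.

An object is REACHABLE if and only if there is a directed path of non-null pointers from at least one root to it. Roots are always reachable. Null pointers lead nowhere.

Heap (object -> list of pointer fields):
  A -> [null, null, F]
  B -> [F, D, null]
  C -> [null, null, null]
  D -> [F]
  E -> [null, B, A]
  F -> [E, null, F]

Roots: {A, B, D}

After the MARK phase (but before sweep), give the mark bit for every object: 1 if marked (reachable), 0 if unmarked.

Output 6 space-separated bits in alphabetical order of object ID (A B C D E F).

Answer: 1 1 0 1 1 1

Derivation:
Roots: A B D
Mark A: refs=null null F, marked=A
Mark B: refs=F D null, marked=A B
Mark D: refs=F, marked=A B D
Mark F: refs=E null F, marked=A B D F
Mark E: refs=null B A, marked=A B D E F
Unmarked (collected): C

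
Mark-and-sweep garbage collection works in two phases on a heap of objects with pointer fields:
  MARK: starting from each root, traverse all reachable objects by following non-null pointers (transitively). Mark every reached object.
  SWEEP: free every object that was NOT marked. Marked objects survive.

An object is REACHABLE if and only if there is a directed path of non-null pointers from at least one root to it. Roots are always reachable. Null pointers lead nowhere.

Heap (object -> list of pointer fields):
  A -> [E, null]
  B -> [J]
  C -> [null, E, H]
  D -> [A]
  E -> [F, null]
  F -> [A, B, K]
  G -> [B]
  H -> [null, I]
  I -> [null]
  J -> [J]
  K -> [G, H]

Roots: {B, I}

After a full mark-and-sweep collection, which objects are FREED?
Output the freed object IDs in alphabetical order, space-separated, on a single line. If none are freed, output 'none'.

Roots: B I
Mark B: refs=J, marked=B
Mark I: refs=null, marked=B I
Mark J: refs=J, marked=B I J
Unmarked (collected): A C D E F G H K

Answer: A C D E F G H K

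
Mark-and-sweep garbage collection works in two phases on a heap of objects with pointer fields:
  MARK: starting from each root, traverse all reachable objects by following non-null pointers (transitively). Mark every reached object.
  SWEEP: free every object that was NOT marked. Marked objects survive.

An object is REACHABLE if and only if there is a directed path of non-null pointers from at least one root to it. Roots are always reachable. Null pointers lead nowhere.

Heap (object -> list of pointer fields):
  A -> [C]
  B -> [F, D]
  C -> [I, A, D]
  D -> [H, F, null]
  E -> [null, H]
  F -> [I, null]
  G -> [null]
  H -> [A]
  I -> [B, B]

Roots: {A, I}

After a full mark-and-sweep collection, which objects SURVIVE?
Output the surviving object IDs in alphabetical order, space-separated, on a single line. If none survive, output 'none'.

Answer: A B C D F H I

Derivation:
Roots: A I
Mark A: refs=C, marked=A
Mark I: refs=B B, marked=A I
Mark C: refs=I A D, marked=A C I
Mark B: refs=F D, marked=A B C I
Mark D: refs=H F null, marked=A B C D I
Mark F: refs=I null, marked=A B C D F I
Mark H: refs=A, marked=A B C D F H I
Unmarked (collected): E G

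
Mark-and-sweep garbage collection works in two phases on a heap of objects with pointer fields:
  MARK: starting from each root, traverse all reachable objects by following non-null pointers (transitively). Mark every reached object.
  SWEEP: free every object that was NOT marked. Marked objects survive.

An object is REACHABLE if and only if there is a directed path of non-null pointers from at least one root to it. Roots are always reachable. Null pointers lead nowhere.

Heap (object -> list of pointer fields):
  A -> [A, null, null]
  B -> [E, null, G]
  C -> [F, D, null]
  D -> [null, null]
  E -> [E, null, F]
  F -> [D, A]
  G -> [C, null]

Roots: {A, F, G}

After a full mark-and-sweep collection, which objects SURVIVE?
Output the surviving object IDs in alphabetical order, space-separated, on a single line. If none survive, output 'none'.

Roots: A F G
Mark A: refs=A null null, marked=A
Mark F: refs=D A, marked=A F
Mark G: refs=C null, marked=A F G
Mark D: refs=null null, marked=A D F G
Mark C: refs=F D null, marked=A C D F G
Unmarked (collected): B E

Answer: A C D F G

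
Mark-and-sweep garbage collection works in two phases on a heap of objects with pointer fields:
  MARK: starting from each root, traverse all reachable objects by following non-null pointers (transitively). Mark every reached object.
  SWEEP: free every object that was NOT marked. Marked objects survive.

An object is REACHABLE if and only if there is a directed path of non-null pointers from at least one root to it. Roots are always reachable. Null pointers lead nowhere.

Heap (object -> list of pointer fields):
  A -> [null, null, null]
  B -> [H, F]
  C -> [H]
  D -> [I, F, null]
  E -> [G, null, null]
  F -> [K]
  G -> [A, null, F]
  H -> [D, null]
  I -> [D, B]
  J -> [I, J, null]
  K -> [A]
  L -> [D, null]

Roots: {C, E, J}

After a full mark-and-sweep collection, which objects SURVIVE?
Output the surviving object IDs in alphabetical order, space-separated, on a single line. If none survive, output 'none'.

Answer: A B C D E F G H I J K

Derivation:
Roots: C E J
Mark C: refs=H, marked=C
Mark E: refs=G null null, marked=C E
Mark J: refs=I J null, marked=C E J
Mark H: refs=D null, marked=C E H J
Mark G: refs=A null F, marked=C E G H J
Mark I: refs=D B, marked=C E G H I J
Mark D: refs=I F null, marked=C D E G H I J
Mark A: refs=null null null, marked=A C D E G H I J
Mark F: refs=K, marked=A C D E F G H I J
Mark B: refs=H F, marked=A B C D E F G H I J
Mark K: refs=A, marked=A B C D E F G H I J K
Unmarked (collected): L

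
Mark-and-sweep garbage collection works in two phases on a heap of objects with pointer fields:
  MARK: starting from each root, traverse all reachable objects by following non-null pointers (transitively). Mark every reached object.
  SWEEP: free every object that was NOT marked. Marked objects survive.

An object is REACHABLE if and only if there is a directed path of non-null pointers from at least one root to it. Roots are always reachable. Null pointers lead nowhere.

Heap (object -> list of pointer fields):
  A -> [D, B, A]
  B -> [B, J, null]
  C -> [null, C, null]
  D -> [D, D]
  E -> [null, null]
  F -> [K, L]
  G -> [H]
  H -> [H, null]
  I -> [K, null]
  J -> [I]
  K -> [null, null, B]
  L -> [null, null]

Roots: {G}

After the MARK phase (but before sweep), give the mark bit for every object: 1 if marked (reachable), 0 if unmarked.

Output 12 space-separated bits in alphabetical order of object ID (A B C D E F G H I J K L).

Answer: 0 0 0 0 0 0 1 1 0 0 0 0

Derivation:
Roots: G
Mark G: refs=H, marked=G
Mark H: refs=H null, marked=G H
Unmarked (collected): A B C D E F I J K L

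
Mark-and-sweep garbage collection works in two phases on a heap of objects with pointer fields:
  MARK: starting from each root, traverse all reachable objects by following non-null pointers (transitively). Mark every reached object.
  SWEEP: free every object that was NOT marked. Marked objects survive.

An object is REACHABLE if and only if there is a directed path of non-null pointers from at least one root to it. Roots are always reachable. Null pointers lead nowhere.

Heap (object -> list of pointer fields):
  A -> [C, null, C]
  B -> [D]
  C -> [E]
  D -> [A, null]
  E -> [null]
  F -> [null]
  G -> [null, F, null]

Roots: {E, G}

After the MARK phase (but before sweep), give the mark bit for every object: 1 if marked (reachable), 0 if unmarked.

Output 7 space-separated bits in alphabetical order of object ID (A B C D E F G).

Answer: 0 0 0 0 1 1 1

Derivation:
Roots: E G
Mark E: refs=null, marked=E
Mark G: refs=null F null, marked=E G
Mark F: refs=null, marked=E F G
Unmarked (collected): A B C D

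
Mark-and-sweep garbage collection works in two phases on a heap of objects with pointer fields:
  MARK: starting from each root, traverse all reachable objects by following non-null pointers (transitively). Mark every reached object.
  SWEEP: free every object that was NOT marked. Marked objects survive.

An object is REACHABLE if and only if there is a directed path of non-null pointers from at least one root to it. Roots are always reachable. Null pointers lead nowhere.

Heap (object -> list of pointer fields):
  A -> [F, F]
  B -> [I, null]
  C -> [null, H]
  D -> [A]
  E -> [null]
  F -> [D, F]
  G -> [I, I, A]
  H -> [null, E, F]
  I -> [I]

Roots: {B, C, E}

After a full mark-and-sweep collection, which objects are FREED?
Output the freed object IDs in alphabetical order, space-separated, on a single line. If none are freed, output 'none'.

Answer: G

Derivation:
Roots: B C E
Mark B: refs=I null, marked=B
Mark C: refs=null H, marked=B C
Mark E: refs=null, marked=B C E
Mark I: refs=I, marked=B C E I
Mark H: refs=null E F, marked=B C E H I
Mark F: refs=D F, marked=B C E F H I
Mark D: refs=A, marked=B C D E F H I
Mark A: refs=F F, marked=A B C D E F H I
Unmarked (collected): G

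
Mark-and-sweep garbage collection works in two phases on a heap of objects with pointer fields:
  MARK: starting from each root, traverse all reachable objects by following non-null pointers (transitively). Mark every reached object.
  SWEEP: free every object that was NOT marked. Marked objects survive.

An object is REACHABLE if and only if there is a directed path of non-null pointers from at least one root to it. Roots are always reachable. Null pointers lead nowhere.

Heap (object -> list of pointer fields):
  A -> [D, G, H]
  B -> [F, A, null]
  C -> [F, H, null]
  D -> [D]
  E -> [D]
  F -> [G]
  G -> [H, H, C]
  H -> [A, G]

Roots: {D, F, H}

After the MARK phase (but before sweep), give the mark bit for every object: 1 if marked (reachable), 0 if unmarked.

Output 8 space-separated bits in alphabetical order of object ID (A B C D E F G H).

Answer: 1 0 1 1 0 1 1 1

Derivation:
Roots: D F H
Mark D: refs=D, marked=D
Mark F: refs=G, marked=D F
Mark H: refs=A G, marked=D F H
Mark G: refs=H H C, marked=D F G H
Mark A: refs=D G H, marked=A D F G H
Mark C: refs=F H null, marked=A C D F G H
Unmarked (collected): B E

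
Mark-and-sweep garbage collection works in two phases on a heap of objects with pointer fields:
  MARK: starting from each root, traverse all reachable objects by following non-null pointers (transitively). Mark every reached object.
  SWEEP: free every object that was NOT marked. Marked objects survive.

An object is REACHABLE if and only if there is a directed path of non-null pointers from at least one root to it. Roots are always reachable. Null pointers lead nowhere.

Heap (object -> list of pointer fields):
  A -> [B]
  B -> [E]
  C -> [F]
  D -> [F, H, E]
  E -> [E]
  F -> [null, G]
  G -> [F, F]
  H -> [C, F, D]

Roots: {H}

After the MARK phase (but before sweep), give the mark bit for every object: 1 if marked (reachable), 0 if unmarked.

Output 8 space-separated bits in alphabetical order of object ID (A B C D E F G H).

Roots: H
Mark H: refs=C F D, marked=H
Mark C: refs=F, marked=C H
Mark F: refs=null G, marked=C F H
Mark D: refs=F H E, marked=C D F H
Mark G: refs=F F, marked=C D F G H
Mark E: refs=E, marked=C D E F G H
Unmarked (collected): A B

Answer: 0 0 1 1 1 1 1 1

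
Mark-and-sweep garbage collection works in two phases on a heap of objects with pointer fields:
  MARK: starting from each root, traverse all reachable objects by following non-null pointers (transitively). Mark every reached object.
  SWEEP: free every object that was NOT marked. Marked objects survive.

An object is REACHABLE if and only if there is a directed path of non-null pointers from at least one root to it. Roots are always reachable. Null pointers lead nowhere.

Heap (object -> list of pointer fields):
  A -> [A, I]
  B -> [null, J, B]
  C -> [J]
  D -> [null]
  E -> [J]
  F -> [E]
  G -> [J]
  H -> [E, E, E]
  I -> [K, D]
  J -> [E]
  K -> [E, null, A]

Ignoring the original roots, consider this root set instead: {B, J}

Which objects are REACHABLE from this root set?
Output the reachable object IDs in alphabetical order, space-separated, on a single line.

Roots: B J
Mark B: refs=null J B, marked=B
Mark J: refs=E, marked=B J
Mark E: refs=J, marked=B E J
Unmarked (collected): A C D F G H I K

Answer: B E J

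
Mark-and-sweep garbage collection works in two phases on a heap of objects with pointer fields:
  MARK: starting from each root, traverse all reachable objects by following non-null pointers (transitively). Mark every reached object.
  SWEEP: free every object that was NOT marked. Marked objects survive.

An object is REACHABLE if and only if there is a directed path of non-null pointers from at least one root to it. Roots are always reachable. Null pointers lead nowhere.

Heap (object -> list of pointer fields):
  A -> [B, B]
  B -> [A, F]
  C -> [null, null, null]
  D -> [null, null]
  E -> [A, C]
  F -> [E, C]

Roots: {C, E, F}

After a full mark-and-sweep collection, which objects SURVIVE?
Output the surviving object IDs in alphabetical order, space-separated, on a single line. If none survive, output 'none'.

Roots: C E F
Mark C: refs=null null null, marked=C
Mark E: refs=A C, marked=C E
Mark F: refs=E C, marked=C E F
Mark A: refs=B B, marked=A C E F
Mark B: refs=A F, marked=A B C E F
Unmarked (collected): D

Answer: A B C E F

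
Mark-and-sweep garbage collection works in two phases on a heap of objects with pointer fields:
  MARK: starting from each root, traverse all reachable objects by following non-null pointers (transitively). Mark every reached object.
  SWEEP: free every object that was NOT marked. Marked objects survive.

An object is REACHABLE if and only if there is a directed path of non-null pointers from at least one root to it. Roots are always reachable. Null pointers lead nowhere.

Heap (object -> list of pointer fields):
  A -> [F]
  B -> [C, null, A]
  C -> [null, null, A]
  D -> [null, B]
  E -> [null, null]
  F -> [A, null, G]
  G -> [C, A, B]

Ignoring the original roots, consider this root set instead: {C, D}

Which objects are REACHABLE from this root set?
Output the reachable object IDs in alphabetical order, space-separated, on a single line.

Roots: C D
Mark C: refs=null null A, marked=C
Mark D: refs=null B, marked=C D
Mark A: refs=F, marked=A C D
Mark B: refs=C null A, marked=A B C D
Mark F: refs=A null G, marked=A B C D F
Mark G: refs=C A B, marked=A B C D F G
Unmarked (collected): E

Answer: A B C D F G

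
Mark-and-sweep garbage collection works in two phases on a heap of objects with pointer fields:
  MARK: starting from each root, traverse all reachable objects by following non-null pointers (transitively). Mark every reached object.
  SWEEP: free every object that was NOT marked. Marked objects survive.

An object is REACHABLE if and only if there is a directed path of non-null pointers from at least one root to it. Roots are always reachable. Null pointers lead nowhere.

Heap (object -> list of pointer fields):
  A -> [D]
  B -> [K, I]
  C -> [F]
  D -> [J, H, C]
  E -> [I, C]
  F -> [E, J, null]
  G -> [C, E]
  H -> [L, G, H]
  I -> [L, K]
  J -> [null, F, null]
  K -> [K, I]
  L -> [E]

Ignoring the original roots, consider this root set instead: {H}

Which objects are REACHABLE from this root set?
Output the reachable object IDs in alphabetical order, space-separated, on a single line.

Answer: C E F G H I J K L

Derivation:
Roots: H
Mark H: refs=L G H, marked=H
Mark L: refs=E, marked=H L
Mark G: refs=C E, marked=G H L
Mark E: refs=I C, marked=E G H L
Mark C: refs=F, marked=C E G H L
Mark I: refs=L K, marked=C E G H I L
Mark F: refs=E J null, marked=C E F G H I L
Mark K: refs=K I, marked=C E F G H I K L
Mark J: refs=null F null, marked=C E F G H I J K L
Unmarked (collected): A B D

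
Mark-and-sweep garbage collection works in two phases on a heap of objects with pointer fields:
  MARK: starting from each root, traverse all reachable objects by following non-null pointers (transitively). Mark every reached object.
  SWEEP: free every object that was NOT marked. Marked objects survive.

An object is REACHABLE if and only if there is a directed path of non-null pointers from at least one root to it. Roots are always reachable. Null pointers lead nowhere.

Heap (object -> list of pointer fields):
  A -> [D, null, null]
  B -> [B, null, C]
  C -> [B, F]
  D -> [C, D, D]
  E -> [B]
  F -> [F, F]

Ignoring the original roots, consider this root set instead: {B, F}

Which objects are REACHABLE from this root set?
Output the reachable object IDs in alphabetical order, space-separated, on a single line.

Roots: B F
Mark B: refs=B null C, marked=B
Mark F: refs=F F, marked=B F
Mark C: refs=B F, marked=B C F
Unmarked (collected): A D E

Answer: B C F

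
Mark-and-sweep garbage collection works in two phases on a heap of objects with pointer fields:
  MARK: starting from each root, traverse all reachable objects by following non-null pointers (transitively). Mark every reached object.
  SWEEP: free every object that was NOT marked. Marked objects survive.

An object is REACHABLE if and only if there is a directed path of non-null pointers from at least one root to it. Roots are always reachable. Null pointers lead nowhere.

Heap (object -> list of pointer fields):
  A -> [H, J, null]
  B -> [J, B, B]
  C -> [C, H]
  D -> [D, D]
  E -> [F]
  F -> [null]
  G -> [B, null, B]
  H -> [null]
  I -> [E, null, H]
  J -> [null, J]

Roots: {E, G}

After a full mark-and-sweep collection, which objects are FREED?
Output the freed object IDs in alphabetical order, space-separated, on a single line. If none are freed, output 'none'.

Answer: A C D H I

Derivation:
Roots: E G
Mark E: refs=F, marked=E
Mark G: refs=B null B, marked=E G
Mark F: refs=null, marked=E F G
Mark B: refs=J B B, marked=B E F G
Mark J: refs=null J, marked=B E F G J
Unmarked (collected): A C D H I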